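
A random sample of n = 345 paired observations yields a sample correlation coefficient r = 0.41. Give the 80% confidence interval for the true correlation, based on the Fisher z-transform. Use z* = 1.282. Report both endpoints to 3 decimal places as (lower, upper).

z_r = atanh(0.41) = 0.435611;  SE = 1/√(n−3) = 1/√342 = 0.054074
z-limits: 0.435611 ± 1.282·0.054074 = 0.435611 ± 0.069323 = [0.366288, 0.504934]
ρ-limits: (tanh 0.366288, tanh 0.504934) = (0.351, 0.466)

(0.351, 0.466)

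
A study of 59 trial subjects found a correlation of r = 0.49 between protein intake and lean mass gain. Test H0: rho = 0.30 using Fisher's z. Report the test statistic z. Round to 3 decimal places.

1.695

Fisher z: atanh(0.49) = 0.536060, atanh(0.30) = 0.309520
z = (z_r − z_0)·√(n−3) = (0.536060 − 0.309520)·√56 = 0.226540 · 7.483315 = 1.695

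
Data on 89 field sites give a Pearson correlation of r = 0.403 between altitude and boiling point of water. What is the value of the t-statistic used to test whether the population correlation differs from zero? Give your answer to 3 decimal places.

t = r·√(n−2) / √(1−r²) with r = 0.403, n = 89
  = 0.403·√87 / √(1 − 0.162409)
  = 0.403·9.327379 / 0.915200
  = 3.758934 / 0.915200 = 4.107

4.107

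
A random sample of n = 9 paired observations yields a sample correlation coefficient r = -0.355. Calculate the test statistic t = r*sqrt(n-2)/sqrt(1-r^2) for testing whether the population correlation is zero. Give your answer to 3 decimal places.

1 − r² = 1 − 0.126025 = 0.873975;  √(1−r²) = 0.934866
√(n−2) = √7 = 2.645751
t = r·√(n−2)/√(1−r²) = -0.355 · 2.645751 / 0.934866 = -1.005

-1.005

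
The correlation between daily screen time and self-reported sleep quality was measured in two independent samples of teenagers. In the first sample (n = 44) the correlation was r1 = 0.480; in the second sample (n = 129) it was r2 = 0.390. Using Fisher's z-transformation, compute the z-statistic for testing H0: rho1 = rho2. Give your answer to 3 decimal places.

z1 = atanh(0.480) = 0.522984,  z2 = atanh(0.390) = 0.411800
SE = √(1/(n1−3) + 1/(n2−3)) = √(1/41 + 1/126) = √(0.0243902 + 0.0079365) = √0.0323267 = 0.179796
z = (z1 − z2)/SE = (0.522984 − 0.411800) / 0.179796 = 0.111184 / 0.179796 = 0.618

0.618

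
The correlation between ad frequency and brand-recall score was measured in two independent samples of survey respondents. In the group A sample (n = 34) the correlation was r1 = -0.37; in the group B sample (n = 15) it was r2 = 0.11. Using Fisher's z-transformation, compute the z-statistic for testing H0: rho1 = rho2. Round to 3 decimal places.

-1.467

Fisher z-transforms: z1 = atanh(-0.37) = -0.388423, z2 = atanh(0.11) = 0.110447; difference d = -0.498870
Var(d) = 1/31 + 1/12 = 0.0322581 + 0.0833333 = 0.1155914
z = d/√Var(d) = -0.498870 / √0.1155914 = -0.498870 / 0.339987 = -1.467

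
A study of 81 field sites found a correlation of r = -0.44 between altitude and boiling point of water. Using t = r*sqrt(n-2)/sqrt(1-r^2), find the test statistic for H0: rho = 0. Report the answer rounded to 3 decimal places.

-4.355

t = r·√(n−2) / √(1−r²) with r = -0.44, n = 81
  = -0.44·√79 / √(1 − 0.1936)
  = -0.44·8.888194 / 0.897998
  = -3.910805 / 0.897998 = -4.355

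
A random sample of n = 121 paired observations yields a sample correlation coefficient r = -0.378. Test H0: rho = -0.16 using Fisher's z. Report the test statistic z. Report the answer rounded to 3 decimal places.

Fisher z: atanh(-0.378) = -0.397724, atanh(-0.16) = -0.161387
z = (z_r − z_0)·√(n−3) = (-0.397724 − (-0.161387))·√118 = -0.236337 · 10.862780 = -2.567

-2.567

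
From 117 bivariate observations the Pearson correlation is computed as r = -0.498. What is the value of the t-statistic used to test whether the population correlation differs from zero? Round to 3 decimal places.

-6.158

1 − r² = 1 − 0.248004 = 0.751996;  √(1−r²) = 0.867177
√(n−2) = √115 = 10.723805
t = r·√(n−2)/√(1−r²) = -0.498 · 10.723805 / 0.867177 = -6.158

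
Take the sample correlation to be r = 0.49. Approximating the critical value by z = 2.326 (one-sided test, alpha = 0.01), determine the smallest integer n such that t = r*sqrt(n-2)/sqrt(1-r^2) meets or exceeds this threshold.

r√(n−2)/√(1−r²) ≥ 2.326  ⇔  n−2 ≥ (2.326)²·(1−r²)/r²
(1−r²)/r² = (1−0.2401)/0.2401 = 3.1649
n ≥ 2 + 5.410276·3.1649 = 2 + 17.1230 = 19.1230
⌈19.1230⌉ = 20

20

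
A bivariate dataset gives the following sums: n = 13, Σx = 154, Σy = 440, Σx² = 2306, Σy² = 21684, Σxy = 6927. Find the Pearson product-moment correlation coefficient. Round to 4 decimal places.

0.9480

S_xy = nΣxy − ΣxΣy = 13·6927 − 154·440 = 90051 − 67760 = 22291
S_xx = nΣx² − (Σx)² = 13·2306 − 154² = 29978 − 23716 = 6262
S_yy = nΣy² − (Σy)² = 13·21684 − 440² = 281892 − 193600 = 88292
r = S_xy / √(S_xx·S_yy) = 22291 / √(6262·88292) = 22291 / √552884504 = 22291 / 23513.4962 = 0.9480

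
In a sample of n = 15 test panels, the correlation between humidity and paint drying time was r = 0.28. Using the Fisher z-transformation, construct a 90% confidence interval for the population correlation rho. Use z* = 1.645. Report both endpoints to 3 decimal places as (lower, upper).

z_r = atanh(0.28) = 0.287682;  SE = 1/√(n−3) = 1/√12 = 0.288675
z-limits: 0.287682 ± 1.645·0.288675 = 0.287682 ± 0.474870 = [-0.187188, 0.762552]
ρ-limits: (tanh -0.187188, tanh 0.762552) = (-0.185, 0.643)

(-0.185, 0.643)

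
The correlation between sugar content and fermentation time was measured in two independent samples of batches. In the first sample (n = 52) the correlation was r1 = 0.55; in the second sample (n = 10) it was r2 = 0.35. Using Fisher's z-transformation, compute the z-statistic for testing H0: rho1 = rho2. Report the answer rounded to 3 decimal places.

0.626

z1 = atanh(0.55) = 0.618381,  z2 = atanh(0.35) = 0.365444
SE = √(1/(n1−3) + 1/(n2−3)) = √(1/49 + 1/7) = √(0.0204082 + 0.1428571) = √0.1632653 = 0.404061
z = (z1 − z2)/SE = (0.618381 − 0.365444) / 0.404061 = 0.252937 / 0.404061 = 0.626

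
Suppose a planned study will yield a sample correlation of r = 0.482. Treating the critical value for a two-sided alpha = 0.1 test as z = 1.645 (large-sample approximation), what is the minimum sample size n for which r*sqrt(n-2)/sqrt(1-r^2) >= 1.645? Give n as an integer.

Need r·√(n−2)/√(1−r²) ≥ 1.645
√(n−2) ≥ 1.645·√(1−0.232324) / 0.482 = 1.645·0.876171 / 0.482 = 2.9903
n−2 ≥ 8.9419  ⇒  n ≥ 10.9419
Smallest integer n = 11

11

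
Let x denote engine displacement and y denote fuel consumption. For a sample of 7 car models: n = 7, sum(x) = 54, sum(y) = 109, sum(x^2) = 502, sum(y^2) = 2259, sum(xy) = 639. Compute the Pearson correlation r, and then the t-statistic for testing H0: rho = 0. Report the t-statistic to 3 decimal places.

S_xy = nΣxy − ΣxΣy = 7·639 − 54·109 = 4473 − 5886 = -1413
S_xx = nΣx² − (Σx)² = 7·502 − 54² = 3514 − 2916 = 598
S_yy = nΣy² − (Σy)² = 7·2259 − 109² = 15813 − 11881 = 3932
r = S_xy / √(S_xx·S_yy) = -1413 / √(598·3932) = -1413 / √2351336 = -1413 / 1533.4067 = -0.9215
t = r·√(n−2)/√(1−r²) = -0.9215·√5 / √(1−0.849162) = -2.060537 / 0.388379 = -5.305

-5.305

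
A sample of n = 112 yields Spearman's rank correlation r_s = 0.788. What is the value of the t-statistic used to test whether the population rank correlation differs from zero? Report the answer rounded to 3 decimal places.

13.424

1 − r_s² = 1 − 0.620944 = 0.379056;  √(1−r_s²) = 0.615675
√(n−2) = √110 = 10.488088
t = r_s·√(n−2)/√(1−r_s²) = 0.788 · 10.488088 / 0.615675 = 13.424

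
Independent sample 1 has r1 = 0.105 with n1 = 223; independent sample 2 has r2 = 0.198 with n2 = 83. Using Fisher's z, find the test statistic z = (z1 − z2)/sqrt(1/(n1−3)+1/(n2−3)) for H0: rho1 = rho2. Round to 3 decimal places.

z1 = atanh(0.105) = 0.105388,  z2 = atanh(0.198) = 0.200650
SE = √(1/(n1−3) + 1/(n2−3)) = √(1/220 + 1/80) = √(0.0045455 + 0.0125000) = √0.0170455 = 0.130558
z = (z1 − z2)/SE = (0.105388 − 0.200650) / 0.130558 = -0.095262 / 0.130558 = -0.730

-0.730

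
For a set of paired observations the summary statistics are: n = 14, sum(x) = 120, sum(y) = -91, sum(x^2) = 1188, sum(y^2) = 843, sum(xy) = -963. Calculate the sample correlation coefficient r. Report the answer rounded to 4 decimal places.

-0.9139

Numerator: nΣxy − (Σx)(Σy) = 14·(-963) − (120)(-91) = -2562
Denominator: √[(nΣx²−(Σx)²)(nΣy²−(Σy)²)]
  nΣx²−(Σx)² = 14·1188 − 14400 = 2232;  nΣy²−(Σy)² = 14·843 − 8281 = 3521
  √(2232·3521) = √7858872 = 2803.3680
r = -2562 / 2803.3680 = -0.9139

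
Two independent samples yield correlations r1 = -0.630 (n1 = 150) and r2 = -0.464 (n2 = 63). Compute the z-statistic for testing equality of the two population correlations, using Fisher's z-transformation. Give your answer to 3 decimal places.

Fisher z-transforms: z1 = atanh(-0.630) = -0.741416, z2 = atanh(-0.464) = -0.502397; difference d = -0.239019
Var(d) = 1/147 + 1/60 = 0.0068027 + 0.0166667 = 0.0234694
z = d/√Var(d) = -0.239019 / √0.0234694 = -0.239019 / 0.153197 = -1.560

-1.560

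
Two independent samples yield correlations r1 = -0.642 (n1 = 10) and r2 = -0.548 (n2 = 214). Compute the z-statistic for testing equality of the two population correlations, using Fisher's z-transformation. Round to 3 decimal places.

-0.380

Fisher z-transforms: z1 = atanh(-0.642) = -0.761569, z2 = atanh(-0.548) = -0.615518; difference d = -0.146051
Var(d) = 1/7 + 1/211 = 0.1428571 + 0.0047393 = 0.1475964
z = d/√Var(d) = -0.146051 / √0.1475964 = -0.146051 / 0.384183 = -0.380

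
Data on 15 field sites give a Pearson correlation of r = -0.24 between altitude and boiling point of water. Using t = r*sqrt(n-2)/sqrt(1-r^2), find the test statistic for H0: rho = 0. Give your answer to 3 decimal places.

-0.891

1 − r² = 1 − 0.0576 = 0.9424;  √(1−r²) = 0.970773
√(n−2) = √13 = 3.605551
t = r·√(n−2)/√(1−r²) = -0.24 · 3.605551 / 0.970773 = -0.891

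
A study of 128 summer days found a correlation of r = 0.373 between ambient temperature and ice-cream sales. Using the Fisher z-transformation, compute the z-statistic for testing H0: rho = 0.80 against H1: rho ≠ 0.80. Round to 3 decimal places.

Fisher z: atanh(0.373) = 0.391903, atanh(0.80) = 1.098612
z = (z_r − z_0)·√(n−3) = (0.391903 − 1.098612)·√125 = -0.706709 · 11.180340 = -7.901

-7.901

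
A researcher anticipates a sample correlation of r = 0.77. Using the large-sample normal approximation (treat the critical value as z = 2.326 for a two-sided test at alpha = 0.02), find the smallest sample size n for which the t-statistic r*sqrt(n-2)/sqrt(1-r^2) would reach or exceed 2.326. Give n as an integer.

6

r√(n−2)/√(1−r²) ≥ 2.326  ⇔  n−2 ≥ (2.326)²·(1−r²)/r²
(1−r²)/r² = (1−0.5929)/0.5929 = 0.6866
n ≥ 2 + 5.410276·0.6866 = 2 + 3.7147 = 5.7147
⌈5.7147⌉ = 6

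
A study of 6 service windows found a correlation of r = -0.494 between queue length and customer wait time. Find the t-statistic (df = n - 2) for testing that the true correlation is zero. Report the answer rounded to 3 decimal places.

-1.136

1 − r² = 1 − 0.244036 = 0.755964;  √(1−r²) = 0.869462
√(n−2) = √4 = 2.000000
t = r·√(n−2)/√(1−r²) = -0.494 · 2.000000 / 0.869462 = -1.136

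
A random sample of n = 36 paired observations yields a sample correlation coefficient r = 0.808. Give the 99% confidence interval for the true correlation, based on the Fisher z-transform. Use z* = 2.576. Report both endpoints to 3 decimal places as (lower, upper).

z_r = atanh(0.808) = 1.121241;  SE = 1/√(n−3) = 1/√33 = 0.174078
z-limits: 1.121241 ± 2.576·0.174078 = 1.121241 ± 0.448425 = [0.672816, 1.569666]
ρ-limits: (tanh 0.672816, tanh 1.569666) = (0.587, 0.917)

(0.587, 0.917)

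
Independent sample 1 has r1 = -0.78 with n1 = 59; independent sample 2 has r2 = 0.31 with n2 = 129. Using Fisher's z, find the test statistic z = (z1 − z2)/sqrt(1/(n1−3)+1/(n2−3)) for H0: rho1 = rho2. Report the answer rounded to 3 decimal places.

-8.505

z1 = atanh(-0.78) = -1.045371,  z2 = atanh(0.31) = 0.320545
SE = √(1/(n1−3) + 1/(n2−3)) = √(1/56 + 1/126) = √(0.0178571 + 0.0079365) = √0.0257936 = 0.160604
z = (z1 − z2)/SE = (-1.045371 − 0.320545) / 0.160604 = -1.365916 / 0.160604 = -8.505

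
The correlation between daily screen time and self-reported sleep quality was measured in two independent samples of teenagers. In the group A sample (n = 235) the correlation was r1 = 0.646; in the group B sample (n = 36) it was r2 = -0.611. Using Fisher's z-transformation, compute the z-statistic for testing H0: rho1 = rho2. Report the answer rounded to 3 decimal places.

Fisher z-transforms: z1 = atanh(0.646) = 0.768403, z2 = atanh(-0.611) = -0.710516; difference d = 1.478919
Var(d) = 1/232 + 1/33 = 0.0043103 + 0.0303030 = 0.0346133
z = d/√Var(d) = 1.478919 / √0.0346133 = 1.478919 / 0.186046 = 7.949

7.949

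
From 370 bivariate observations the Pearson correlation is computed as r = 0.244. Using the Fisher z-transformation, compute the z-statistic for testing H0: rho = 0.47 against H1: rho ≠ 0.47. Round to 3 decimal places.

z_r = atanh(0.244) = 0.249023,  z_0 = atanh(0.47) = 0.510070
SE = 1/√(n−3) = 1/√367 = 0.052200
z = (z_r − z_0)/SE = (0.249023 − 0.510070) / 0.052200 = -0.261047 / 0.052200 = -5.001

-5.001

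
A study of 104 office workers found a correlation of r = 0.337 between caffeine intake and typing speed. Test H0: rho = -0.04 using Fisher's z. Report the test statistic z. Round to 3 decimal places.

3.927

z_r = atanh(0.337) = 0.350704,  z_0 = atanh(-0.04) = -0.040021
SE = 1/√(n−3) = 1/√101 = 0.099504
z = (z_r − z_0)/SE = (0.350704 − (-0.040021)) / 0.099504 = 0.390725 / 0.099504 = 3.927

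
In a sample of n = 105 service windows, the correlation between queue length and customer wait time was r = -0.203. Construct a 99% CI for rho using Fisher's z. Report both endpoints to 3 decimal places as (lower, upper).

(-0.431, 0.049)

Fisher z: z_r = atanh(r) = ½·ln((1+(-0.203))/(1−(-0.203))) = -0.205860
SE(z) = 1/√(n−3) = 1/√102 = 0.099015
99% ⇒ z* = 2.576; margin = 2.576·0.099015 = 0.255063
CI on z-scale: (-0.460923, 0.049203)
Back-transform: tanh(-0.460923) = -0.430836, tanh(0.049203) = 0.049163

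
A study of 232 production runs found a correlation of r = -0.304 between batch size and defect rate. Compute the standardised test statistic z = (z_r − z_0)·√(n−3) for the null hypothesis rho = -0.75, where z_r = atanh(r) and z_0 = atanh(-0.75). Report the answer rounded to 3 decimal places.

9.973

Fisher z: atanh(-0.304) = -0.313921, atanh(-0.75) = -0.972955
z = (z_r − z_0)·√(n−3) = (-0.313921 − (-0.972955))·√229 = 0.659034 · 15.132746 = 9.973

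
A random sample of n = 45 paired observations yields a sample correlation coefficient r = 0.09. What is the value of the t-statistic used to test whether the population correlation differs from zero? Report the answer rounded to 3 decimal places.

t = r·√(n−2) / √(1−r²) with r = 0.09, n = 45
  = 0.09·√43 / √(1 − 0.0081)
  = 0.09·6.557439 / 0.995942
  = 0.590170 / 0.995942 = 0.593

0.593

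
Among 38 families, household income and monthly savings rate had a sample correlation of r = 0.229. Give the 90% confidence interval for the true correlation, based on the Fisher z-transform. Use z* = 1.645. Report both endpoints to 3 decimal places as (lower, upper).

z_r = atanh(0.229) = 0.233134;  SE = 1/√(n−3) = 1/√35 = 0.169031
z-limits: 0.233134 ± 1.645·0.169031 = 0.233134 ± 0.278056 = [-0.044922, 0.511190]
ρ-limits: (tanh -0.044922, tanh 0.511190) = (-0.045, 0.471)

(-0.045, 0.471)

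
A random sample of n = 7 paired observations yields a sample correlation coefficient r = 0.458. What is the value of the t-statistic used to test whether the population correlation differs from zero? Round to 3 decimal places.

1.152

1 − r² = 1 − 0.209764 = 0.790236;  √(1−r²) = 0.888952
√(n−2) = √5 = 2.236068
t = r·√(n−2)/√(1−r²) = 0.458 · 2.236068 / 0.888952 = 1.152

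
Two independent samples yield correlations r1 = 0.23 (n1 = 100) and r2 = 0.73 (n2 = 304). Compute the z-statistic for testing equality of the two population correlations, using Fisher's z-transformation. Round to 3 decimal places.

Fisher z-transforms: z1 = atanh(0.23) = 0.234189, z2 = atanh(0.73) = 0.928727; difference d = -0.694538
Var(d) = 1/97 + 1/301 = 0.0103093 + 0.0033223 = 0.0136316
z = d/√Var(d) = -0.694538 / √0.0136316 = -0.694538 / 0.116754 = -5.949

-5.949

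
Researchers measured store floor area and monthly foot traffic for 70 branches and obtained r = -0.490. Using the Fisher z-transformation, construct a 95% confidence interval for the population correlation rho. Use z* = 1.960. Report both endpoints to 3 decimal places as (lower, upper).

(-0.650, -0.288)

z_r = atanh(-0.490) = -0.536060;  SE = 1/√(n−3) = 1/√67 = 0.122169
z-limits: -0.536060 ± 1.960·0.122169 = -0.536060 ± 0.239451 = [-0.775511, -0.296609]
ρ-limits: (tanh -0.775511, tanh -0.296609) = (-0.650, -0.288)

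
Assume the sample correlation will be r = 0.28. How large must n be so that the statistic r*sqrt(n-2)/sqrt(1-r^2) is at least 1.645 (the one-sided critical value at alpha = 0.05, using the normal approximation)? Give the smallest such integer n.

34

Need r·√(n−2)/√(1−r²) ≥ 1.645
√(n−2) ≥ 1.645·√(1−0.0784) / 0.28 = 1.645·0.960000 / 0.28 = 5.6400
n−2 ≥ 31.8096  ⇒  n ≥ 33.8096
Smallest integer n = 34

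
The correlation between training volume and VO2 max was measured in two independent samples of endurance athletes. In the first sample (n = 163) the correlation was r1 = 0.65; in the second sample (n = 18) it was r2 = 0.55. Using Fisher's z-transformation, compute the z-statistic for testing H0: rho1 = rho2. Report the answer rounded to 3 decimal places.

0.581

Fisher z-transforms: z1 = atanh(0.65) = 0.775299, z2 = atanh(0.55) = 0.618381; difference d = 0.156918
Var(d) = 1/160 + 1/15 = 0.0062500 + 0.0666667 = 0.0729167
z = d/√Var(d) = 0.156918 / √0.0729167 = 0.156918 / 0.270031 = 0.581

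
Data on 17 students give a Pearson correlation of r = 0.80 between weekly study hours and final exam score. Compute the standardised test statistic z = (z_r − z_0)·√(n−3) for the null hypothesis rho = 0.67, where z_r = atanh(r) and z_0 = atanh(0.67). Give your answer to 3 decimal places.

Fisher z: atanh(0.80) = 1.098612, atanh(0.67) = 0.810743
z = (z_r − z_0)·√(n−3) = (1.098612 − 0.810743)·√14 = 0.287869 · 3.741657 = 1.077

1.077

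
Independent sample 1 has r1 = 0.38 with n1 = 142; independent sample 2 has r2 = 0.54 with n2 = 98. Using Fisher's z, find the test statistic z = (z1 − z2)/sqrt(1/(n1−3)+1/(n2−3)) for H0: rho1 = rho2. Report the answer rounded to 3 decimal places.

-1.533

z1 = atanh(0.38) = 0.400060,  z2 = atanh(0.54) = 0.604156
SE = √(1/(n1−3) + 1/(n2−3)) = √(1/139 + 1/95) = √(0.0071942 + 0.0105263) = √0.0177205 = 0.133118
z = (z1 − z2)/SE = (0.400060 − 0.604156) / 0.133118 = -0.204096 / 0.133118 = -1.533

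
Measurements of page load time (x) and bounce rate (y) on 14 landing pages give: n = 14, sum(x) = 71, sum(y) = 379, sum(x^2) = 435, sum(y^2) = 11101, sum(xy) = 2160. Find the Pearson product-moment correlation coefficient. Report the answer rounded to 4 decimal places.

0.9479

S_xy = nΣxy − ΣxΣy = 14·2160 − 71·379 = 30240 − 26909 = 3331
S_xx = nΣx² − (Σx)² = 14·435 − 71² = 6090 − 5041 = 1049
S_yy = nΣy² − (Σy)² = 14·11101 − 379² = 155414 − 143641 = 11773
r = S_xy / √(S_xx·S_yy) = 3331 / √(1049·11773) = 3331 / √12349877 = 3331 / 3514.2392 = 0.9479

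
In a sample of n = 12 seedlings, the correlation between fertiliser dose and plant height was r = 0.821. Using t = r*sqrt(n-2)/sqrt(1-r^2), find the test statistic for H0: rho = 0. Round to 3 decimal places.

t = r·√(n−2) / √(1−r²) with r = 0.821, n = 12
  = 0.821·√10 / √(1 − 0.674041)
  = 0.821·3.162278 / 0.570928
  = 2.596230 / 0.570928 = 4.547

4.547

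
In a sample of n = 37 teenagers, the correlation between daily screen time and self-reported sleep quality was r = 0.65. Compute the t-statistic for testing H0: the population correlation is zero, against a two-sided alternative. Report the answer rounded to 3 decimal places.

t = r·√(n−2) / √(1−r²) with r = 0.65, n = 37
  = 0.65·√35 / √(1 − 0.4225)
  = 0.65·5.916080 / 0.759934
  = 3.845452 / 0.759934 = 5.060

5.060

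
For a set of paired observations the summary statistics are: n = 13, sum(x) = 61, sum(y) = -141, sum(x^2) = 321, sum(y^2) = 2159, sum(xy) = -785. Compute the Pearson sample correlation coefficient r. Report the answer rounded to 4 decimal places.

S_xy = nΣxy − ΣxΣy = 13·(-785) − 61·(-141) = -10205 − (-8601) = -1604
S_xx = nΣx² − (Σx)² = 13·321 − 61² = 4173 − 3721 = 452
S_yy = nΣy² − (Σy)² = 13·2159 − (-141)² = 28067 − 19881 = 8186
r = S_xy / √(S_xx·S_yy) = -1604 / √(452·8186) = -1604 / √3700072 = -1604 / 1923.5571 = -0.8339

-0.8339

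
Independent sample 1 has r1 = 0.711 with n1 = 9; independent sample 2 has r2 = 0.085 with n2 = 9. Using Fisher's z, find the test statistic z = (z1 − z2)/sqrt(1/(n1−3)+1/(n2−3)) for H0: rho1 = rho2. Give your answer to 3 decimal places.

1.393

Fisher z-transforms: z1 = atanh(0.711) = 0.889203, z2 = atanh(0.085) = 0.085206; difference d = 0.803997
Var(d) = 1/6 + 1/6 = 0.1666667 + 0.1666667 = 0.3333334
z = d/√Var(d) = 0.803997 / √0.3333334 = 0.803997 / 0.577350 = 1.393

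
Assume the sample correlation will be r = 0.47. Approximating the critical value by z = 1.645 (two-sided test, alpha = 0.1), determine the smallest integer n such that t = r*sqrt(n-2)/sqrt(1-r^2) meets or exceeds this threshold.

12

Need r·√(n−2)/√(1−r²) ≥ 1.645
√(n−2) ≥ 1.645·√(1−0.2209) / 0.47 = 1.645·0.882666 / 0.47 = 3.0893
n−2 ≥ 9.5438  ⇒  n ≥ 11.5438
Smallest integer n = 12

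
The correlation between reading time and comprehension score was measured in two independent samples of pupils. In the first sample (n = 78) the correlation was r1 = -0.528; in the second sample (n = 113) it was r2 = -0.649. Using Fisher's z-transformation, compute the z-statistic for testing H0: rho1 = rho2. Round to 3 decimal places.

1.243

z1 = atanh(-0.528) = -0.587368,  z2 = atanh(-0.649) = -0.773569
SE = √(1/(n1−3) + 1/(n2−3)) = √(1/75 + 1/110) = √(0.0133333 + 0.0090909) = √0.0224242 = 0.149747
z = (z1 − z2)/SE = (-0.587368 − (-0.773569)) / 0.149747 = 0.186201 / 0.149747 = 1.243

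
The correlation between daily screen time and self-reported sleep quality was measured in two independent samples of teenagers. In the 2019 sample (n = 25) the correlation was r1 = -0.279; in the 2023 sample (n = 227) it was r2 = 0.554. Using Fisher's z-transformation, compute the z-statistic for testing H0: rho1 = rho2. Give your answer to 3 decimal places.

Fisher z-transforms: z1 = atanh(-0.279) = -0.286597, z2 = atanh(0.554) = 0.624134; difference d = -0.910731
Var(d) = 1/22 + 1/224 = 0.0454545 + 0.0044643 = 0.0499188
z = d/√Var(d) = -0.910731 / √0.0499188 = -0.910731 / 0.223425 = -4.076

-4.076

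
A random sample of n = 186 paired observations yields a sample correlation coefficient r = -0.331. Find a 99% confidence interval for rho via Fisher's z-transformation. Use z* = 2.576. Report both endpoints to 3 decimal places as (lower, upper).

Fisher z: z_r = atanh(r) = ½·ln((1+(-0.331))/(1−(-0.331))) = -0.343951
SE(z) = 1/√(n−3) = 1/√183 = 0.073922
99% ⇒ z* = 2.576; margin = 2.576·0.073922 = 0.190423
CI on z-scale: (-0.534374, -0.153528)
Back-transform: tanh(-0.534374) = -0.488717, tanh(-0.153528) = -0.152333

(-0.489, -0.152)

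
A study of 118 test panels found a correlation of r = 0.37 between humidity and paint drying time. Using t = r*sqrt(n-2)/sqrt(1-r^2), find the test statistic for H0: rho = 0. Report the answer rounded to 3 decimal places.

4.289

1 − r² = 1 − 0.1369 = 0.8631;  √(1−r²) = 0.929032
√(n−2) = √116 = 10.770330
t = r·√(n−2)/√(1−r²) = 0.37 · 10.770330 / 0.929032 = 4.289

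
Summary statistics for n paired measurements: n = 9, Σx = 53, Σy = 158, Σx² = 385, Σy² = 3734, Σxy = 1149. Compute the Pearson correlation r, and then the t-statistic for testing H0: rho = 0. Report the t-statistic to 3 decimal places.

3.879

S_xy = nΣxy − ΣxΣy = 9·1149 − 53·158 = 10341 − 8374 = 1967
S_xx = nΣx² − (Σx)² = 9·385 − 53² = 3465 − 2809 = 656
S_yy = nΣy² − (Σy)² = 9·3734 − 158² = 33606 − 24964 = 8642
r = S_xy / √(S_xx·S_yy) = 1967 / √(656·8642) = 1967 / √5669152 = 1967 / 2380.9981 = 0.8261
t = r·√(n−2)/√(1−r²) = 0.8261·√7 / √(1−0.682441) = 2.185655 / 0.563524 = 3.879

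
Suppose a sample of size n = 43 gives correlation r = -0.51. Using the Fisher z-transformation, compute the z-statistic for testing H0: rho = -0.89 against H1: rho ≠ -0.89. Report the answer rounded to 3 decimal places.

5.434

z_r = atanh(-0.51) = -0.562730,  z_0 = atanh(-0.89) = -1.421926
SE = 1/√(n−3) = 1/√40 = 0.158114
z = (z_r − z_0)/SE = (-0.562730 − (-1.421926)) / 0.158114 = 0.859196 / 0.158114 = 5.434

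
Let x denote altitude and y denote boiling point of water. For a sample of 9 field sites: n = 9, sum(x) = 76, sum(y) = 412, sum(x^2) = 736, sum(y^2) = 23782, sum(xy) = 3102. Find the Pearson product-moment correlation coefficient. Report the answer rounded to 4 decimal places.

-0.5538

S_xy = nΣxy − ΣxΣy = 9·3102 − 76·412 = 27918 − 31312 = -3394
S_xx = nΣx² − (Σx)² = 9·736 − 76² = 6624 − 5776 = 848
S_yy = nΣy² − (Σy)² = 9·23782 − 412² = 214038 − 169744 = 44294
r = S_xy / √(S_xx·S_yy) = -3394 / √(848·44294) = -3394 / √37561312 = -3394 / 6128.7284 = -0.5538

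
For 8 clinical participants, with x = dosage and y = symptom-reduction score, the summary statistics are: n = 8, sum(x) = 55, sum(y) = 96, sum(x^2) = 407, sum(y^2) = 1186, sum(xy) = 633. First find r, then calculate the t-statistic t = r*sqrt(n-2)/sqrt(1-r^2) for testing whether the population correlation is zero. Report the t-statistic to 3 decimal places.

-4.160

Numerator: nΣxy − (Σx)(Σy) = 8·633 − (55)(96) = -216
Denominator: √[(nΣx²−(Σx)²)(nΣy²−(Σy)²)]
  nΣx²−(Σx)² = 8·407 − 3025 = 231;  nΣy²−(Σy)² = 8·1186 − 9216 = 272
  √(231·272) = √62832 = 250.6631
r = -216 / 250.6631 = -0.8617
t = r·√(n−2)/√(1−r²) = -0.8617·√6 / √(1−0.742527) = -2.110725 / 0.507418 = -4.160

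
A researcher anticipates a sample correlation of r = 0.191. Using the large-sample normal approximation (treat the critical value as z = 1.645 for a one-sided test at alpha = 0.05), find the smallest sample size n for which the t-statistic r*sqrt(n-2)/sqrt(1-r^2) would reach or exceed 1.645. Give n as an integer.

74

r√(n−2)/√(1−r²) ≥ 1.645  ⇔  n−2 ≥ (1.645)²·(1−r²)/r²
(1−r²)/r² = (1−0.036481)/0.036481 = 26.4115
n ≥ 2 + 2.706025·26.4115 = 2 + 71.4702 = 73.4702
⌈73.4702⌉ = 74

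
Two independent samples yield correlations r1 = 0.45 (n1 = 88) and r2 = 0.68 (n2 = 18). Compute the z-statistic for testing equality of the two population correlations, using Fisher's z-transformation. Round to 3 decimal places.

Fisher z-transforms: z1 = atanh(0.45) = 0.484700, z2 = atanh(0.68) = 0.829114; difference d = -0.344414
Var(d) = 1/85 + 1/15 = 0.0117647 + 0.0666667 = 0.0784314
z = d/√Var(d) = -0.344414 / √0.0784314 = -0.344414 / 0.280056 = -1.230

-1.230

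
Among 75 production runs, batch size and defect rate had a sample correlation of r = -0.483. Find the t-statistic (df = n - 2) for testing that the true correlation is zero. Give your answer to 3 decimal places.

-4.713

t = r·√(n−2) / √(1−r²) with r = -0.483, n = 75
  = -0.483·√73 / √(1 − 0.233289)
  = -0.483·8.544004 / 0.875620
  = -4.126754 / 0.875620 = -4.713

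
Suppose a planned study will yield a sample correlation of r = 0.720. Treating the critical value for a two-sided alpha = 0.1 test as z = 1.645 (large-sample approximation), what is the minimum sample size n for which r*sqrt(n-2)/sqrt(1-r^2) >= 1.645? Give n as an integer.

Need r·√(n−2)/√(1−r²) ≥ 1.645
√(n−2) ≥ 1.645·√(1−0.518400) / 0.720 = 1.645·0.693974 / 0.720 = 1.5855
n−2 ≥ 2.5138  ⇒  n ≥ 4.5138
Smallest integer n = 5

5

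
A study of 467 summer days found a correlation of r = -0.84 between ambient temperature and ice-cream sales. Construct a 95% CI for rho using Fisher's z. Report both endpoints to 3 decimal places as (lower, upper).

Fisher z: z_r = atanh(r) = ½·ln((1+(-0.84))/(1−(-0.84))) = -1.221174
SE(z) = 1/√(n−3) = 1/√464 = 0.046424
95% ⇒ z* = 1.960; margin = 1.960·0.046424 = 0.090991
CI on z-scale: (-1.312165, -1.130183)
Back-transform: tanh(-1.312165) = -0.864822, tanh(-1.130183) = -0.811082

(-0.865, -0.811)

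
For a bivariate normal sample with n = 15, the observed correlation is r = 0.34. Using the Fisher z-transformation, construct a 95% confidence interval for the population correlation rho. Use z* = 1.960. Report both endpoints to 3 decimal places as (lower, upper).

(-0.209, 0.726)

z_r = atanh(0.34) = 0.354093;  SE = 1/√(n−3) = 1/√12 = 0.288675
z-limits: 0.354093 ± 1.960·0.288675 = 0.354093 ± 0.565803 = [-0.211710, 0.919896]
ρ-limits: (tanh -0.211710, tanh 0.919896) = (-0.209, 0.726)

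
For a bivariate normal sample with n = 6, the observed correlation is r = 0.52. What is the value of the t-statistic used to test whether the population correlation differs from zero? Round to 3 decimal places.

1 − r² = 1 − 0.2704 = 0.7296;  √(1−r²) = 0.854166
√(n−2) = √4 = 2.000000
t = r·√(n−2)/√(1−r²) = 0.52 · 2.000000 / 0.854166 = 1.218

1.218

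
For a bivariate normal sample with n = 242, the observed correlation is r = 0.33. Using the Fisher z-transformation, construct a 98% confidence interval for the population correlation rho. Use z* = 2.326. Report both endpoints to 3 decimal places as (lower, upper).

z_r = atanh(0.33) = 0.342828;  SE = 1/√(n−3) = 1/√239 = 0.064685
z-limits: 0.342828 ± 2.326·0.064685 = 0.342828 ± 0.150457 = [0.192371, 0.493285]
ρ-limits: (tanh 0.192371, tanh 0.493285) = (0.190, 0.457)

(0.190, 0.457)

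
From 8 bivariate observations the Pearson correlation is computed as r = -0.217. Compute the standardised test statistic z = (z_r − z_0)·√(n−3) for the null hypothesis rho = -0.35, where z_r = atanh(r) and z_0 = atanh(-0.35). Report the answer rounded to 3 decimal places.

0.324

z_r = atanh(-0.217) = -0.220506,  z_0 = atanh(-0.35) = -0.365444
SE = 1/√(n−3) = 1/√5 = 0.447214
z = (z_r − z_0)/SE = (-0.220506 − (-0.365444)) / 0.447214 = 0.144938 / 0.447214 = 0.324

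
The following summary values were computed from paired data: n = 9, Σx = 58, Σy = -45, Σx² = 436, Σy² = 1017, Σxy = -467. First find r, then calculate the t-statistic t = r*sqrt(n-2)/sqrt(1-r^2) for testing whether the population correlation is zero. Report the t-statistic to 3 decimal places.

-3.495

S_xy = nΣxy − ΣxΣy = 9·(-467) − 58·(-45) = -4203 − (-2610) = -1593
S_xx = nΣx² − (Σx)² = 9·436 − 58² = 3924 − 3364 = 560
S_yy = nΣy² − (Σy)² = 9·1017 − (-45)² = 9153 − 2025 = 7128
r = S_xy / √(S_xx·S_yy) = -1593 / √(560·7128) = -1593 / √3991680 = -1593 / 1997.9189 = -0.7973
t = r·√(n−2)/√(1−r²) = -0.7973·√7 / √(1−0.635687) = -2.109458 / 0.603583 = -3.495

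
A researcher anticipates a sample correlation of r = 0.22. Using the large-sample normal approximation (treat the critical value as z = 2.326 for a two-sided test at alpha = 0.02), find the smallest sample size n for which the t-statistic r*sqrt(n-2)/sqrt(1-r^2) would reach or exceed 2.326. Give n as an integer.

Need r·√(n−2)/√(1−r²) ≥ 2.326
√(n−2) ≥ 2.326·√(1−0.0484) / 0.22 = 2.326·0.975500 / 0.22 = 10.3137
n−2 ≥ 106.3724  ⇒  n ≥ 108.3724
Smallest integer n = 109

109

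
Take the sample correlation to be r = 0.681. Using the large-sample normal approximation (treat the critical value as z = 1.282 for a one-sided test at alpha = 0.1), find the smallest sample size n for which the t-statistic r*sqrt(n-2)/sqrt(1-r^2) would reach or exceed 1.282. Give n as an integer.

Need r·√(n−2)/√(1−r²) ≥ 1.282
√(n−2) ≥ 1.282·√(1−0.463761) / 0.681 = 1.282·0.732283 / 0.681 = 1.3785
n−2 ≥ 1.9003  ⇒  n ≥ 3.9003
Smallest integer n = 4

4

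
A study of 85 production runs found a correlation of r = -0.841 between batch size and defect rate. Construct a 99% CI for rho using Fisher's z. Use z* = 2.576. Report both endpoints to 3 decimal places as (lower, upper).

(-0.907, -0.735)

z_r = atanh(-0.841) = -1.224580;  SE = 1/√(n−3) = 1/√82 = 0.110432
z-limits: -1.224580 ± 2.576·0.110432 = -1.224580 ± 0.284473 = [-1.509053, -0.940107]
ρ-limits: (tanh -1.509053, tanh -0.940107) = (-0.907, -0.735)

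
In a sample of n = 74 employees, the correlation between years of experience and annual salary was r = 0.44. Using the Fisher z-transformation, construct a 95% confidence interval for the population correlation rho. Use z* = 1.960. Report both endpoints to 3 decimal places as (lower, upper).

z_r = atanh(0.44) = 0.472231;  SE = 1/√(n−3) = 1/√71 = 0.118678
z-limits: 0.472231 ± 1.960·0.118678 = 0.472231 ± 0.232609 = [0.239622, 0.704840]
ρ-limits: (tanh 0.239622, tanh 0.704840) = (0.235, 0.607)

(0.235, 0.607)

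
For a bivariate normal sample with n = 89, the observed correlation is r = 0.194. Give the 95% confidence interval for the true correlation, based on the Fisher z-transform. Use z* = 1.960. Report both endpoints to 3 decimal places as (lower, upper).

Fisher z: z_r = atanh(r) = ½·ln((1+0.194)/(1−0.194)) = 0.196490
SE(z) = 1/√(n−3) = 1/√86 = 0.107833
95% ⇒ z* = 1.960; margin = 1.960·0.107833 = 0.211353
CI on z-scale: (-0.014863, 0.407843)
Back-transform: tanh(-0.014863) = -0.014862, tanh(0.407843) = 0.386640

(-0.015, 0.387)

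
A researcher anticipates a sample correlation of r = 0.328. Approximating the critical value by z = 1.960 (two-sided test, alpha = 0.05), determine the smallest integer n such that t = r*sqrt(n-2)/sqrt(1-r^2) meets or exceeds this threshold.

34

Need r·√(n−2)/√(1−r²) ≥ 1.960
√(n−2) ≥ 1.960·√(1−0.107584) / 0.328 = 1.960·0.944678 / 0.328 = 5.6450
n−2 ≥ 31.8660  ⇒  n ≥ 33.8660
Smallest integer n = 34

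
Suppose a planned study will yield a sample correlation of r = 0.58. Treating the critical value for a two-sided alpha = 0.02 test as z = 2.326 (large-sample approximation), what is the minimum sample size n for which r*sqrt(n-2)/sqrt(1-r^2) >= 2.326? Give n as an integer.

Need r·√(n−2)/√(1−r²) ≥ 2.326
√(n−2) ≥ 2.326·√(1−0.3364) / 0.58 = 2.326·0.814616 / 0.58 = 3.2669
n−2 ≥ 10.6726  ⇒  n ≥ 12.6726
Smallest integer n = 13

13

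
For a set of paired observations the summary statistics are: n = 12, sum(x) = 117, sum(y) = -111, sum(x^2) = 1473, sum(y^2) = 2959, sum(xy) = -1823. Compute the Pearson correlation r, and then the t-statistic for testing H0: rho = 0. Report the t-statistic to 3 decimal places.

-7.670

Numerator: nΣxy − (Σx)(Σy) = 12·(-1823) − (117)(-111) = -8889
Denominator: √[(nΣx²−(Σx)²)(nΣy²−(Σy)²)]
  nΣx²−(Σx)² = 12·1473 − 13689 = 3987;  nΣy²−(Σy)² = 12·2959 − 12321 = 23187
  √(3987·23187) = √92446569 = 9614.9139
r = -8889 / 9614.9139 = -0.9245
t = r·√(n−2)/√(1−r²) = -0.9245·√10 / √(1−0.854700) = -2.923526 / 0.381182 = -7.670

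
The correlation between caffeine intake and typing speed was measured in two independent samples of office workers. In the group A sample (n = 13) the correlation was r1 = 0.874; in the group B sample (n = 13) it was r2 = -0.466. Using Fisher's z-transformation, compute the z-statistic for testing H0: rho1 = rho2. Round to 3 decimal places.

4.147

z1 = atanh(0.874) = 1.349774,  z2 = atanh(-0.466) = -0.504949
SE = √(1/(n1−3) + 1/(n2−3)) = √(1/10 + 1/10) = √(0.1000000 + 0.1000000) = √0.2000000 = 0.447214
z = (z1 − z2)/SE = (1.349774 − (-0.504949)) / 0.447214 = 1.854723 / 0.447214 = 4.147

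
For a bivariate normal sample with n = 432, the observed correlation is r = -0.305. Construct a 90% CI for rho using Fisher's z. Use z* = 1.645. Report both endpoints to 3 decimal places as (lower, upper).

Fisher z: z_r = atanh(r) = ½·ln((1+(-0.305))/(1−(-0.305))) = -0.315023
SE(z) = 1/√(n−3) = 1/√429 = 0.048280
90% ⇒ z* = 1.645; margin = 1.645·0.048280 = 0.079421
CI on z-scale: (-0.394444, -0.235602)
Back-transform: tanh(-0.394444) = -0.375185, tanh(-0.235602) = -0.231337

(-0.375, -0.231)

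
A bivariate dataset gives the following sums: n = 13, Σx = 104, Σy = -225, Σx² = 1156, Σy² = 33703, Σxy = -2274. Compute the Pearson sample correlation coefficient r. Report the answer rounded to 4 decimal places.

-0.1525

S_xy = nΣxy − ΣxΣy = 13·(-2274) − 104·(-225) = -29562 − (-23400) = -6162
S_xx = nΣx² − (Σx)² = 13·1156 − 104² = 15028 − 10816 = 4212
S_yy = nΣy² − (Σy)² = 13·33703 − (-225)² = 438139 − 50625 = 387514
r = S_xy / √(S_xx·S_yy) = -6162 / √(4212·387514) = -6162 / √1632208968 = -6162 / 40400.6060 = -0.1525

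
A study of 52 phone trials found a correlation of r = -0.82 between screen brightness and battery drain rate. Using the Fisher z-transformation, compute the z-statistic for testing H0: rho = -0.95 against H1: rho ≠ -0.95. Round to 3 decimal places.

z_r = atanh(-0.82) = -1.156817,  z_0 = atanh(-0.95) = -1.831781
SE = 1/√(n−3) = 1/√49 = 0.142857
z = (z_r − z_0)/SE = (-1.156817 − (-1.831781)) / 0.142857 = 0.674964 / 0.142857 = 4.725

4.725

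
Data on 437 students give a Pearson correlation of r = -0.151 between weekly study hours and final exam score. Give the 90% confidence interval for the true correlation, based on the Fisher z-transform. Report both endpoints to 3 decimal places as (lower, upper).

(-0.227, -0.073)

z_r = atanh(-0.151) = -0.152164;  SE = 1/√(n−3) = 1/√434 = 0.048002
z-limits: -0.152164 ± 1.645·0.048002 = -0.152164 ± 0.078963 = [-0.231127, -0.073201]
ρ-limits: (tanh -0.231127, tanh -0.073201) = (-0.227, -0.073)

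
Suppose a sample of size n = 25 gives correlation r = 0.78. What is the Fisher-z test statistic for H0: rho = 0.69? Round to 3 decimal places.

Fisher z: atanh(0.78) = 1.045371, atanh(0.69) = 0.847956
z = (z_r − z_0)·√(n−3) = (1.045371 − 0.847956)·√22 = 0.197415 · 4.690416 = 0.926

0.926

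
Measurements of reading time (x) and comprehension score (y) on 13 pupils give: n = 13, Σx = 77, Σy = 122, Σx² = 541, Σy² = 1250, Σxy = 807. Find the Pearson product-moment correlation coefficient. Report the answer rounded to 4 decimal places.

Numerator: nΣxy − (Σx)(Σy) = 13·807 − (77)(122) = 1097
Denominator: √[(nΣx²−(Σx)²)(nΣy²−(Σy)²)]
  nΣx²−(Σx)² = 13·541 − 5929 = 1104;  nΣy²−(Σy)² = 13·1250 − 14884 = 1366
  √(1104·1366) = √1508064 = 1228.0326
r = 1097 / 1228.0326 = 0.8933

0.8933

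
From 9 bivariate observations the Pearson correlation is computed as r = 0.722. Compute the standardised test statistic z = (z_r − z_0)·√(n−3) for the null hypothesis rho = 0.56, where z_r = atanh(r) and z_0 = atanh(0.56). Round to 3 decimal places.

z_r = atanh(0.722) = 0.911810,  z_0 = atanh(0.56) = 0.632833
SE = 1/√(n−3) = 1/√6 = 0.408248
z = (z_r − z_0)/SE = (0.911810 − 0.632833) / 0.408248 = 0.278977 / 0.408248 = 0.683

0.683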